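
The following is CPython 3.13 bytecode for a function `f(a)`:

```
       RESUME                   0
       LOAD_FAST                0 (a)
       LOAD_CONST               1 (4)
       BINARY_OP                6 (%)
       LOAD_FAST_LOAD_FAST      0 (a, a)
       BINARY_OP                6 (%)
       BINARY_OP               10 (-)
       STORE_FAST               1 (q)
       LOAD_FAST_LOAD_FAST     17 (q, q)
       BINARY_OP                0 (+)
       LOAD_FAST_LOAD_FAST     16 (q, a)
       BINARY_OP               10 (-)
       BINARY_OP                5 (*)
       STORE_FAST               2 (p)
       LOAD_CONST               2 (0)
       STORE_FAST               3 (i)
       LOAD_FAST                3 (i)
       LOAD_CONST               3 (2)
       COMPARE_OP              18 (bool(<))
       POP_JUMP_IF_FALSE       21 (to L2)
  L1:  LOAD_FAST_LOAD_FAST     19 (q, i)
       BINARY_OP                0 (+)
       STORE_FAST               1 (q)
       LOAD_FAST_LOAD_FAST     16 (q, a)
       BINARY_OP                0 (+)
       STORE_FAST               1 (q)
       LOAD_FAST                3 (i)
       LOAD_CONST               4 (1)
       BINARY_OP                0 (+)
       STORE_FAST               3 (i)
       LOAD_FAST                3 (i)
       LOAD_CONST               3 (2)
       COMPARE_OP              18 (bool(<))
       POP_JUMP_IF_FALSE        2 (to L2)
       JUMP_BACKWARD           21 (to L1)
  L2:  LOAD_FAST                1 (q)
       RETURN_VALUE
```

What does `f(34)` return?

LOAD_FAST a → push 34. Stack: [34]
LOAD_CONST → push 4. Stack: [34, 4]
BINARY_OP % → 34 % 4 = 2. Stack: [2]
LOAD_FAST_LOAD_FAST a,a → push 34,34. Stack: [2, 34, 34]
BINARY_OP % → 34 % 34 = 0. Stack: [2, 0]
BINARY_OP - → 2 - 0 = 2. Stack: [2]
STORE_FAST q → q=2. Stack: []
LOAD_FAST_LOAD_FAST q,q → push 2,2. Stack: [2, 2]
BINARY_OP + → 2 + 2 = 4. Stack: [4]
LOAD_FAST_LOAD_FAST q,a → push 2,34. Stack: [4, 2, 34]
BINARY_OP - → 2 - 34 = -32. Stack: [4, -32]
BINARY_OP * → 4 * -32 = -128. Stack: [-128]
STORE_FAST p → p=-128. Stack: []
LOAD_CONST → push 0. Stack: [0]
STORE_FAST i → i=0. Stack: []
LOAD_FAST i → push 0. Stack: [0]
LOAD_CONST → push 2. Stack: [0, 2]
COMPARE_OP bool(<) → 0 vs 2 = True. Stack: [True]
POP_JUMP_IF_FALSE → pop True; no jump. Stack: []
LOAD_FAST_LOAD_FAST q,i → push 2,0. Stack: [2, 0]
BINARY_OP + → 2 + 0 = 2. Stack: [2]
STORE_FAST q → q=2. Stack: []
LOAD_FAST_LOAD_FAST q,a → push 2,34. Stack: [2, 34]
BINARY_OP + → 2 + 34 = 36. Stack: [36]
STORE_FAST q → q=36. Stack: []
LOAD_FAST i → push 0. Stack: [0]
LOAD_CONST → push 1. Stack: [0, 1]
BINARY_OP + → 0 + 1 = 1. Stack: [1]
STORE_FAST i → i=1. Stack: []
LOAD_FAST i → push 1. Stack: [1]
LOAD_CONST → push 2. Stack: [1, 2]
COMPARE_OP bool(<) → 1 vs 2 = True. Stack: [True]
POP_JUMP_IF_FALSE → pop True; no jump. Stack: []
LOAD_FAST_LOAD_FAST q,i → push 36,1. Stack: [36, 1]
BINARY_OP + → 36 + 1 = 37. Stack: [37]
STORE_FAST q → q=37. Stack: []
LOAD_FAST_LOAD_FAST q,a → push 37,34. Stack: [37, 34]
BINARY_OP + → 37 + 34 = 71. Stack: [71]
STORE_FAST q → q=71. Stack: []
LOAD_FAST i → push 1. Stack: [1]
LOAD_CONST → push 1. Stack: [1, 1]
BINARY_OP + → 1 + 1 = 2. Stack: [2]
STORE_FAST i → i=2. Stack: []
LOAD_FAST i → push 2. Stack: [2]
LOAD_CONST → push 2. Stack: [2, 2]
COMPARE_OP bool(<) → 2 vs 2 = False. Stack: [False]
POP_JUMP_IF_FALSE → pop False; jump. Stack: []
LOAD_FAST q → push 71. Stack: [71]
RETURN_VALUE → return 71.

71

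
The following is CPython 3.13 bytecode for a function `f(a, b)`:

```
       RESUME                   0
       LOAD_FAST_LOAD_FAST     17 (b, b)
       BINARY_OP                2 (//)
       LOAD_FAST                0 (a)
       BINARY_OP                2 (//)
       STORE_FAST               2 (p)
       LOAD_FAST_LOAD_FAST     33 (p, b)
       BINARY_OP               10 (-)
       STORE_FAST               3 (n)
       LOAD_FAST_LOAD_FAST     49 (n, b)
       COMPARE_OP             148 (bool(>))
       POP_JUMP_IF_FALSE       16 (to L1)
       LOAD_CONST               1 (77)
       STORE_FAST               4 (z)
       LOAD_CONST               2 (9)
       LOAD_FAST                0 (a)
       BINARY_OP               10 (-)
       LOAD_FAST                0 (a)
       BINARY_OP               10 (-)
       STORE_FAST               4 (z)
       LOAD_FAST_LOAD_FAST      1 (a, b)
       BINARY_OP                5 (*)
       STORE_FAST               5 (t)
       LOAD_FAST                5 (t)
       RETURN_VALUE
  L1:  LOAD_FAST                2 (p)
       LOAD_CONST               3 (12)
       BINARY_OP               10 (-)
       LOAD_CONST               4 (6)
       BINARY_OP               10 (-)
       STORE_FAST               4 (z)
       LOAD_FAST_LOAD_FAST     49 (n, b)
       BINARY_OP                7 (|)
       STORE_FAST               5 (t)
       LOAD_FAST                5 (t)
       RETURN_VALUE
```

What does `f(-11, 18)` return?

-1

LOAD_FAST_LOAD_FAST b,b → push 18,18. Stack: [18, 18]
BINARY_OP // → 18 // 18 = 1. Stack: [1]
LOAD_FAST a → push -11. Stack: [1, -11]
BINARY_OP // → 1 // -11 = -1. Stack: [-1]
STORE_FAST p → p=-1. Stack: []
LOAD_FAST_LOAD_FAST p,b → push -1,18. Stack: [-1, 18]
BINARY_OP - → -1 - 18 = -19. Stack: [-19]
STORE_FAST n → n=-19. Stack: []
LOAD_FAST_LOAD_FAST n,b → push -19,18. Stack: [-19, 18]
COMPARE_OP bool(>) → -19 vs 18 = False. Stack: [False]
POP_JUMP_IF_FALSE → pop False; jump. Stack: []
LOAD_FAST p → push -1. Stack: [-1]
LOAD_CONST → push 12. Stack: [-1, 12]
BINARY_OP - → -1 - 12 = -13. Stack: [-13]
LOAD_CONST → push 6. Stack: [-13, 6]
BINARY_OP - → -13 - 6 = -19. Stack: [-19]
STORE_FAST z → z=-19. Stack: []
LOAD_FAST_LOAD_FAST n,b → push -19,18. Stack: [-19, 18]
BINARY_OP | → -19 | 18 = -1. Stack: [-1]
STORE_FAST t → t=-1. Stack: []
LOAD_FAST t → push -1. Stack: [-1]
RETURN_VALUE → return -1.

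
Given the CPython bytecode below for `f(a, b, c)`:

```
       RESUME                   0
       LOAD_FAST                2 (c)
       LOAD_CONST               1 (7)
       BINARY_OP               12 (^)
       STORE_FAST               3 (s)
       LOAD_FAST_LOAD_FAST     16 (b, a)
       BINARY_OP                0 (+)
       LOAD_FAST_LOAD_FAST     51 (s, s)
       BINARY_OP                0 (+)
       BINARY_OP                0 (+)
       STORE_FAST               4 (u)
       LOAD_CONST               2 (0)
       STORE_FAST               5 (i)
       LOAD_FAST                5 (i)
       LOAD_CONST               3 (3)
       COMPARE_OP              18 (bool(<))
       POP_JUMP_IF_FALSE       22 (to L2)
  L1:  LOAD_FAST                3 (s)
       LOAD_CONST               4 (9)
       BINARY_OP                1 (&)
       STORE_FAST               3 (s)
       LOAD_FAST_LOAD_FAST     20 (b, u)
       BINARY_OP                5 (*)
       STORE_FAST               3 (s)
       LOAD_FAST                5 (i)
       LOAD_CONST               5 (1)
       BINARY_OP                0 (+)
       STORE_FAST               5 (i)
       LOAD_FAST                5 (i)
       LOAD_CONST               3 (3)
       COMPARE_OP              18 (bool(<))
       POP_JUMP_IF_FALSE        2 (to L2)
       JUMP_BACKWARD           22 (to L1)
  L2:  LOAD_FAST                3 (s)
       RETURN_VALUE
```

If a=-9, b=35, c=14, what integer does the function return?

1540

LOAD_FAST c → push 14. Stack: [14]
LOAD_CONST → push 7. Stack: [14, 7]
BINARY_OP ^ → 14 ^ 7 = 9. Stack: [9]
STORE_FAST s → s=9. Stack: []
LOAD_FAST_LOAD_FAST b,a → push 35,-9. Stack: [35, -9]
BINARY_OP + → 35 + -9 = 26. Stack: [26]
LOAD_FAST_LOAD_FAST s,s → push 9,9. Stack: [26, 9, 9]
BINARY_OP + → 9 + 9 = 18. Stack: [26, 18]
BINARY_OP + → 26 + 18 = 44. Stack: [44]
STORE_FAST u → u=44. Stack: []
LOAD_CONST → push 0. Stack: [0]
STORE_FAST i → i=0. Stack: []
LOAD_FAST i → push 0. Stack: [0]
LOAD_CONST → push 3. Stack: [0, 3]
COMPARE_OP bool(<) → 0 vs 3 = True. Stack: [True]
POP_JUMP_IF_FALSE → pop True; no jump. Stack: []
LOAD_FAST s → push 9. Stack: [9]
LOAD_CONST → push 9. Stack: [9, 9]
BINARY_OP & → 9 & 9 = 9. Stack: [9]
STORE_FAST s → s=9. Stack: []
LOAD_FAST_LOAD_FAST b,u → push 35,44. Stack: [35, 44]
BINARY_OP * → 35 * 44 = 1540. Stack: [1540]
STORE_FAST s → s=1540. Stack: []
LOAD_FAST i → push 0. Stack: [0]
LOAD_CONST → push 1. Stack: [0, 1]
BINARY_OP + → 0 + 1 = 1. Stack: [1]
STORE_FAST i → i=1. Stack: []
LOAD_FAST i → push 1. Stack: [1]
LOAD_CONST → push 3. Stack: [1, 3]
COMPARE_OP bool(<) → 1 vs 3 = True. Stack: [True]
POP_JUMP_IF_FALSE → pop True; no jump. Stack: []
LOAD_FAST s → push 1540. Stack: [1540]
LOAD_CONST → push 9. Stack: [1540, 9]
BINARY_OP & → 1540 & 9 = 0. Stack: [0]
STORE_FAST s → s=0. Stack: []
LOAD_FAST_LOAD_FAST b,u → push 35,44. Stack: [35, 44]
BINARY_OP * → 35 * 44 = 1540. Stack: [1540]
STORE_FAST s → s=1540. Stack: []
LOAD_FAST i → push 1. Stack: [1]
LOAD_CONST → push 1. Stack: [1, 1]
BINARY_OP + → 1 + 1 = 2. Stack: [2]
STORE_FAST i → i=2. Stack: []
LOAD_FAST i → push 2. Stack: [2]
LOAD_CONST → push 3. Stack: [2, 3]
COMPARE_OP bool(<) → 2 vs 3 = True. Stack: [True]
POP_JUMP_IF_FALSE → pop True; no jump. Stack: []
LOAD_FAST s → push 1540. Stack: [1540]
LOAD_CONST → push 9. Stack: [1540, 9]
BINARY_OP & → 1540 & 9 = 0. Stack: [0]
STORE_FAST s → s=0. Stack: []
LOAD_FAST_LOAD_FAST b,u → push 35,44. Stack: [35, 44]
BINARY_OP * → 35 * 44 = 1540. Stack: [1540]
STORE_FAST s → s=1540. Stack: []
LOAD_FAST i → push 2. Stack: [2]
LOAD_CONST → push 1. Stack: [2, 1]
BINARY_OP + → 2 + 1 = 3. Stack: [3]
STORE_FAST i → i=3. Stack: []
LOAD_FAST i → push 3. Stack: [3]
LOAD_CONST → push 3. Stack: [3, 3]
COMPARE_OP bool(<) → 3 vs 3 = False. Stack: [False]
POP_JUMP_IF_FALSE → pop False; jump. Stack: []
LOAD_FAST s → push 1540. Stack: [1540]
RETURN_VALUE → return 1540.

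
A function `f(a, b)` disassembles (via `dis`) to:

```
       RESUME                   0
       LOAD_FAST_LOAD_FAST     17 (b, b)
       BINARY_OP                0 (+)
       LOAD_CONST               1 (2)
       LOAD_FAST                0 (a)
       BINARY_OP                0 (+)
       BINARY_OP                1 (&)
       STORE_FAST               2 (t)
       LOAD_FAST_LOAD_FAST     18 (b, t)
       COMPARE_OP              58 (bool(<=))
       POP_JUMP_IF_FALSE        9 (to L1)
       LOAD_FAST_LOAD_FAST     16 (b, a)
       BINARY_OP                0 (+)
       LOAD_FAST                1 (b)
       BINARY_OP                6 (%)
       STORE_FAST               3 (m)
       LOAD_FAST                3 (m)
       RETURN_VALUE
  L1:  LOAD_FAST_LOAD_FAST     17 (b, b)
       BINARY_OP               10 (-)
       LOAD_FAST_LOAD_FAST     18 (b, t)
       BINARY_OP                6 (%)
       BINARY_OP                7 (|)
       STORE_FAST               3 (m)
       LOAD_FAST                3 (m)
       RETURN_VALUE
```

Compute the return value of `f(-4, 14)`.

10

LOAD_FAST_LOAD_FAST b,b → push 14,14. Stack: [14, 14]
BINARY_OP + → 14 + 14 = 28. Stack: [28]
LOAD_CONST → push 2. Stack: [28, 2]
LOAD_FAST a → push -4. Stack: [28, 2, -4]
BINARY_OP + → 2 + -4 = -2. Stack: [28, -2]
BINARY_OP & → 28 & -2 = 28. Stack: [28]
STORE_FAST t → t=28. Stack: []
LOAD_FAST_LOAD_FAST b,t → push 14,28. Stack: [14, 28]
COMPARE_OP bool(<=) → 14 vs 28 = True. Stack: [True]
POP_JUMP_IF_FALSE → pop True; no jump. Stack: []
LOAD_FAST_LOAD_FAST b,a → push 14,-4. Stack: [14, -4]
BINARY_OP + → 14 + -4 = 10. Stack: [10]
LOAD_FAST b → push 14. Stack: [10, 14]
BINARY_OP % → 10 % 14 = 10. Stack: [10]
STORE_FAST m → m=10. Stack: []
LOAD_FAST m → push 10. Stack: [10]
RETURN_VALUE → return 10.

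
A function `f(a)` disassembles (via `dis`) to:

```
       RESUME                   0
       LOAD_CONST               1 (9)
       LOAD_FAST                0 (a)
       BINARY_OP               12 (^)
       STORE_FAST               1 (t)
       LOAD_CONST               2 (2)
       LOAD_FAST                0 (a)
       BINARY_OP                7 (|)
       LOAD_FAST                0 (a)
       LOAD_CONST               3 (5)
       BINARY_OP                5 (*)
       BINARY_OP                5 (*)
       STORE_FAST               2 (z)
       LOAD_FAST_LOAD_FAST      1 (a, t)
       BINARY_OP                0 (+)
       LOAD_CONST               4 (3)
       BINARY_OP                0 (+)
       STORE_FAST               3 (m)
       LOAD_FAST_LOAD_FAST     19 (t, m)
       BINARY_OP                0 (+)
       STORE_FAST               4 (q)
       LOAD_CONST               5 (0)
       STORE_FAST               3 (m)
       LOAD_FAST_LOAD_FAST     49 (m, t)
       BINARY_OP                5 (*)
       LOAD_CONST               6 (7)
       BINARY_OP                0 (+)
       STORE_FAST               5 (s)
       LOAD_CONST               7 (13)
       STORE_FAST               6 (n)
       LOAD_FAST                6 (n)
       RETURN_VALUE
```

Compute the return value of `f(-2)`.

LOAD_CONST → push 9. Stack: [9]
LOAD_FAST a → push -2. Stack: [9, -2]
BINARY_OP ^ → 9 ^ -2 = -9. Stack: [-9]
STORE_FAST t → t=-9. Stack: []
LOAD_CONST → push 2. Stack: [2]
LOAD_FAST a → push -2. Stack: [2, -2]
BINARY_OP | → 2 | -2 = -2. Stack: [-2]
LOAD_FAST a → push -2. Stack: [-2, -2]
LOAD_CONST → push 5. Stack: [-2, -2, 5]
BINARY_OP * → -2 * 5 = -10. Stack: [-2, -10]
BINARY_OP * → -2 * -10 = 20. Stack: [20]
STORE_FAST z → z=20. Stack: []
LOAD_FAST_LOAD_FAST a,t → push -2,-9. Stack: [-2, -9]
BINARY_OP + → -2 + -9 = -11. Stack: [-11]
LOAD_CONST → push 3. Stack: [-11, 3]
BINARY_OP + → -11 + 3 = -8. Stack: [-8]
STORE_FAST m → m=-8. Stack: []
LOAD_FAST_LOAD_FAST t,m → push -9,-8. Stack: [-9, -8]
BINARY_OP + → -9 + -8 = -17. Stack: [-17]
STORE_FAST q → q=-17. Stack: []
LOAD_CONST → push 0. Stack: [0]
STORE_FAST m → m=0. Stack: []
LOAD_FAST_LOAD_FAST m,t → push 0,-9. Stack: [0, -9]
BINARY_OP * → 0 * -9 = 0. Stack: [0]
LOAD_CONST → push 7. Stack: [0, 7]
BINARY_OP + → 0 + 7 = 7. Stack: [7]
STORE_FAST s → s=7. Stack: []
LOAD_CONST → push 13. Stack: [13]
STORE_FAST n → n=13. Stack: []
LOAD_FAST n → push 13. Stack: [13]
RETURN_VALUE → return 13.

13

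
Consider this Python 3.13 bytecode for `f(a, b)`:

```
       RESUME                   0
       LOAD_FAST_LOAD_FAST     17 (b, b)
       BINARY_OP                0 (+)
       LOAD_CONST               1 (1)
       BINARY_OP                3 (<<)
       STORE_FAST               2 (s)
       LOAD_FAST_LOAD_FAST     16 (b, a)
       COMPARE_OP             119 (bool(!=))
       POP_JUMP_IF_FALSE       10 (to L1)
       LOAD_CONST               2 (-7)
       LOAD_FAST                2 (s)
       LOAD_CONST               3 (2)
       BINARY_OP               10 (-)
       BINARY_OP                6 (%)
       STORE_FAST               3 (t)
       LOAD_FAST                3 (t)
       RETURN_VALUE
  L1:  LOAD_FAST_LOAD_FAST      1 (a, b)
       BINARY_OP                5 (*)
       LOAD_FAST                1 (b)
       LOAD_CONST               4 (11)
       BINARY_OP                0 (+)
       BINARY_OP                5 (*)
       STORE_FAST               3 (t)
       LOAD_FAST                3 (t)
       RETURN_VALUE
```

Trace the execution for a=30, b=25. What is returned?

LOAD_FAST_LOAD_FAST b,b → push 25,25. Stack: [25, 25]
BINARY_OP + → 25 + 25 = 50. Stack: [50]
LOAD_CONST → push 1. Stack: [50, 1]
BINARY_OP << → 50 << 1 = 100. Stack: [100]
STORE_FAST s → s=100. Stack: []
LOAD_FAST_LOAD_FAST b,a → push 25,30. Stack: [25, 30]
COMPARE_OP bool(!=) → 25 vs 30 = True. Stack: [True]
POP_JUMP_IF_FALSE → pop True; no jump. Stack: []
LOAD_CONST → push -7. Stack: [-7]
LOAD_FAST s → push 100. Stack: [-7, 100]
LOAD_CONST → push 2. Stack: [-7, 100, 2]
BINARY_OP - → 100 - 2 = 98. Stack: [-7, 98]
BINARY_OP % → -7 % 98 = 91. Stack: [91]
STORE_FAST t → t=91. Stack: []
LOAD_FAST t → push 91. Stack: [91]
RETURN_VALUE → return 91.

91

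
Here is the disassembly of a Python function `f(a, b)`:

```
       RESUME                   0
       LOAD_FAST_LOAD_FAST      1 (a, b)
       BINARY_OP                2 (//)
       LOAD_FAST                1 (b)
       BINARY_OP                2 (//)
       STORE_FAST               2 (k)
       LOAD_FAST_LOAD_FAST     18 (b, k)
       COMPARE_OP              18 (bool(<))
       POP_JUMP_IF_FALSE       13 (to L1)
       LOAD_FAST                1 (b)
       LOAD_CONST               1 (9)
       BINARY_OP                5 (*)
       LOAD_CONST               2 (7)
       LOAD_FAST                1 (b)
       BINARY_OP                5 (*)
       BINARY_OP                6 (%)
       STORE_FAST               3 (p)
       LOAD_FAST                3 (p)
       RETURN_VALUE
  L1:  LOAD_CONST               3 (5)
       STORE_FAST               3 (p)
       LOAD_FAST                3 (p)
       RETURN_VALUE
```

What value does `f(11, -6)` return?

LOAD_FAST_LOAD_FAST a,b → push 11,-6. Stack: [11, -6]
BINARY_OP // → 11 // -6 = -2. Stack: [-2]
LOAD_FAST b → push -6. Stack: [-2, -6]
BINARY_OP // → -2 // -6 = 0. Stack: [0]
STORE_FAST k → k=0. Stack: []
LOAD_FAST_LOAD_FAST b,k → push -6,0. Stack: [-6, 0]
COMPARE_OP bool(<) → -6 vs 0 = True. Stack: [True]
POP_JUMP_IF_FALSE → pop True; no jump. Stack: []
LOAD_FAST b → push -6. Stack: [-6]
LOAD_CONST → push 9. Stack: [-6, 9]
BINARY_OP * → -6 * 9 = -54. Stack: [-54]
LOAD_CONST → push 7. Stack: [-54, 7]
LOAD_FAST b → push -6. Stack: [-54, 7, -6]
BINARY_OP * → 7 * -6 = -42. Stack: [-54, -42]
BINARY_OP % → -54 % -42 = -12. Stack: [-12]
STORE_FAST p → p=-12. Stack: []
LOAD_FAST p → push -12. Stack: [-12]
RETURN_VALUE → return -12.

-12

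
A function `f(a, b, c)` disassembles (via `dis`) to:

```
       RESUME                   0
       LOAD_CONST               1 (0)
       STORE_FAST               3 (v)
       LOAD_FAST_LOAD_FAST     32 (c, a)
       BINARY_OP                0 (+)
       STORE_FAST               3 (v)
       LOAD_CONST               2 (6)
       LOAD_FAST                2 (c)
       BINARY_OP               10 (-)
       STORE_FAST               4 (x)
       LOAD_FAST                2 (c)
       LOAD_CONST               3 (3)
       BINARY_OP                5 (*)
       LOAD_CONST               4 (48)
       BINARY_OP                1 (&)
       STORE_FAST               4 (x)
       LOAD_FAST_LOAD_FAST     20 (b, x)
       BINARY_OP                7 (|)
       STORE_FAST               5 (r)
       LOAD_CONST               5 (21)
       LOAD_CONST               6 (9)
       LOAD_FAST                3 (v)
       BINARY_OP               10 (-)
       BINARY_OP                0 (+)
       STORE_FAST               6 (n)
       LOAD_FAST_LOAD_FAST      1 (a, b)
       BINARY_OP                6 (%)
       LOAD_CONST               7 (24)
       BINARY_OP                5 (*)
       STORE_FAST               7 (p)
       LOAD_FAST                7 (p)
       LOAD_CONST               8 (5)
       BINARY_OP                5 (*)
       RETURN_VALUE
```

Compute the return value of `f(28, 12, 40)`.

LOAD_CONST → push 0. Stack: [0]
STORE_FAST v → v=0. Stack: []
LOAD_FAST_LOAD_FAST c,a → push 40,28. Stack: [40, 28]
BINARY_OP + → 40 + 28 = 68. Stack: [68]
STORE_FAST v → v=68. Stack: []
LOAD_CONST → push 6. Stack: [6]
LOAD_FAST c → push 40. Stack: [6, 40]
BINARY_OP - → 6 - 40 = -34. Stack: [-34]
STORE_FAST x → x=-34. Stack: []
LOAD_FAST c → push 40. Stack: [40]
LOAD_CONST → push 3. Stack: [40, 3]
BINARY_OP * → 40 * 3 = 120. Stack: [120]
LOAD_CONST → push 48. Stack: [120, 48]
BINARY_OP & → 120 & 48 = 48. Stack: [48]
STORE_FAST x → x=48. Stack: []
LOAD_FAST_LOAD_FAST b,x → push 12,48. Stack: [12, 48]
BINARY_OP | → 12 | 48 = 60. Stack: [60]
STORE_FAST r → r=60. Stack: []
LOAD_CONST → push 21. Stack: [21]
LOAD_CONST → push 9. Stack: [21, 9]
LOAD_FAST v → push 68. Stack: [21, 9, 68]
BINARY_OP - → 9 - 68 = -59. Stack: [21, -59]
BINARY_OP + → 21 + -59 = -38. Stack: [-38]
STORE_FAST n → n=-38. Stack: []
LOAD_FAST_LOAD_FAST a,b → push 28,12. Stack: [28, 12]
BINARY_OP % → 28 % 12 = 4. Stack: [4]
LOAD_CONST → push 24. Stack: [4, 24]
BINARY_OP * → 4 * 24 = 96. Stack: [96]
STORE_FAST p → p=96. Stack: []
LOAD_FAST p → push 96. Stack: [96]
LOAD_CONST → push 5. Stack: [96, 5]
BINARY_OP * → 96 * 5 = 480. Stack: [480]
RETURN_VALUE → return 480.

480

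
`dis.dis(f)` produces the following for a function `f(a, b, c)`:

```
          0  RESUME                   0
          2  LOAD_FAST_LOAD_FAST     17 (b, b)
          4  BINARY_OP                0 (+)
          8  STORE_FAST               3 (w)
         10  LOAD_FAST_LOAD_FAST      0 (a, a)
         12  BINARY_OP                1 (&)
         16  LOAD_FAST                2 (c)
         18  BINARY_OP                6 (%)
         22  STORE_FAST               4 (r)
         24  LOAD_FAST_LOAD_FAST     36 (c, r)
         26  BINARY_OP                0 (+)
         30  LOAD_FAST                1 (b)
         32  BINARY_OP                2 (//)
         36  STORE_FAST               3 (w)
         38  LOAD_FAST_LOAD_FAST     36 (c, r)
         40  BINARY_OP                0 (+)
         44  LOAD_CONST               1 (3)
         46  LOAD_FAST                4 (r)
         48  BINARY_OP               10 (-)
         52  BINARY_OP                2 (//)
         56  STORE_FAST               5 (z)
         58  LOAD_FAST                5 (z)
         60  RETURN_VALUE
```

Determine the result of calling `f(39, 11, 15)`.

-4

LOAD_FAST_LOAD_FAST b,b → push 11,11. Stack: [11, 11]
BINARY_OP + → 11 + 11 = 22. Stack: [22]
STORE_FAST w → w=22. Stack: []
LOAD_FAST_LOAD_FAST a,a → push 39,39. Stack: [39, 39]
BINARY_OP & → 39 & 39 = 39. Stack: [39]
LOAD_FAST c → push 15. Stack: [39, 15]
BINARY_OP % → 39 % 15 = 9. Stack: [9]
STORE_FAST r → r=9. Stack: []
LOAD_FAST_LOAD_FAST c,r → push 15,9. Stack: [15, 9]
BINARY_OP + → 15 + 9 = 24. Stack: [24]
LOAD_FAST b → push 11. Stack: [24, 11]
BINARY_OP // → 24 // 11 = 2. Stack: [2]
STORE_FAST w → w=2. Stack: []
LOAD_FAST_LOAD_FAST c,r → push 15,9. Stack: [15, 9]
BINARY_OP + → 15 + 9 = 24. Stack: [24]
LOAD_CONST → push 3. Stack: [24, 3]
LOAD_FAST r → push 9. Stack: [24, 3, 9]
BINARY_OP - → 3 - 9 = -6. Stack: [24, -6]
BINARY_OP // → 24 // -6 = -4. Stack: [-4]
STORE_FAST z → z=-4. Stack: []
LOAD_FAST z → push -4. Stack: [-4]
RETURN_VALUE → return -4.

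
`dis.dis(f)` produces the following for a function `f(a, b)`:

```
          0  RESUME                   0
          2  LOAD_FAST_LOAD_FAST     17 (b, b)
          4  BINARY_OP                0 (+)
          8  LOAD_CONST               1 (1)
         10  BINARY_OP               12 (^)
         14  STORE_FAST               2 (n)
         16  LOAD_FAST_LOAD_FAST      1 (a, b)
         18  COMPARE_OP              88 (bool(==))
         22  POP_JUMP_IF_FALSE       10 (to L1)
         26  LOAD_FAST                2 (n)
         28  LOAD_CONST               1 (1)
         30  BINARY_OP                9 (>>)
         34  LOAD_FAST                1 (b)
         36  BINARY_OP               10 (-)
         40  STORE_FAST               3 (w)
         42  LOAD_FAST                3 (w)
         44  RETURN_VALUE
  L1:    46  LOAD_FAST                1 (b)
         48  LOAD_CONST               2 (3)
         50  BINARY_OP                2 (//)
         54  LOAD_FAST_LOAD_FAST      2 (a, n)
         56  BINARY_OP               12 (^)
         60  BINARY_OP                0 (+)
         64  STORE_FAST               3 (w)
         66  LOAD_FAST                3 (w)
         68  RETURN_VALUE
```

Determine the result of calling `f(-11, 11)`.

LOAD_FAST_LOAD_FAST b,b → push 11,11. Stack: [11, 11]
BINARY_OP + → 11 + 11 = 22. Stack: [22]
LOAD_CONST → push 1. Stack: [22, 1]
BINARY_OP ^ → 22 ^ 1 = 23. Stack: [23]
STORE_FAST n → n=23. Stack: []
LOAD_FAST_LOAD_FAST a,b → push -11,11. Stack: [-11, 11]
COMPARE_OP bool(==) → -11 vs 11 = False. Stack: [False]
POP_JUMP_IF_FALSE → pop False; jump. Stack: []
LOAD_FAST b → push 11. Stack: [11]
LOAD_CONST → push 3. Stack: [11, 3]
BINARY_OP // → 11 // 3 = 3. Stack: [3]
LOAD_FAST_LOAD_FAST a,n → push -11,23. Stack: [3, -11, 23]
BINARY_OP ^ → -11 ^ 23 = -30. Stack: [3, -30]
BINARY_OP + → 3 + -30 = -27. Stack: [-27]
STORE_FAST w → w=-27. Stack: []
LOAD_FAST w → push -27. Stack: [-27]
RETURN_VALUE → return -27.

-27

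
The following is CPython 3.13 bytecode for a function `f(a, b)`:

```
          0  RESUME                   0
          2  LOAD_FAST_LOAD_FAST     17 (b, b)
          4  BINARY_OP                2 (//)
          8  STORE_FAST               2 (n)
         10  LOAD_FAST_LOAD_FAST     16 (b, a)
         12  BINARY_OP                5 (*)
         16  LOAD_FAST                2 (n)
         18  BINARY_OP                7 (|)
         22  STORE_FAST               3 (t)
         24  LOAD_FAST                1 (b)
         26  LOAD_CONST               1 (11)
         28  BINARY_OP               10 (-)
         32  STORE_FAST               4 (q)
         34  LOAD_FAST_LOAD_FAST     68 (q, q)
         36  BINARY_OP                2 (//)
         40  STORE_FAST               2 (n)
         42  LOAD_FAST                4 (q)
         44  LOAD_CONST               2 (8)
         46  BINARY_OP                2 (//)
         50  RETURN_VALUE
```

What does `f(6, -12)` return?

LOAD_FAST_LOAD_FAST b,b → push -12,-12. Stack: [-12, -12]
BINARY_OP // → -12 // -12 = 1. Stack: [1]
STORE_FAST n → n=1. Stack: []
LOAD_FAST_LOAD_FAST b,a → push -12,6. Stack: [-12, 6]
BINARY_OP * → -12 * 6 = -72. Stack: [-72]
LOAD_FAST n → push 1. Stack: [-72, 1]
BINARY_OP | → -72 | 1 = -71. Stack: [-71]
STORE_FAST t → t=-71. Stack: []
LOAD_FAST b → push -12. Stack: [-12]
LOAD_CONST → push 11. Stack: [-12, 11]
BINARY_OP - → -12 - 11 = -23. Stack: [-23]
STORE_FAST q → q=-23. Stack: []
LOAD_FAST_LOAD_FAST q,q → push -23,-23. Stack: [-23, -23]
BINARY_OP // → -23 // -23 = 1. Stack: [1]
STORE_FAST n → n=1. Stack: []
LOAD_FAST q → push -23. Stack: [-23]
LOAD_CONST → push 8. Stack: [-23, 8]
BINARY_OP // → -23 // 8 = -3. Stack: [-3]
RETURN_VALUE → return -3.

-3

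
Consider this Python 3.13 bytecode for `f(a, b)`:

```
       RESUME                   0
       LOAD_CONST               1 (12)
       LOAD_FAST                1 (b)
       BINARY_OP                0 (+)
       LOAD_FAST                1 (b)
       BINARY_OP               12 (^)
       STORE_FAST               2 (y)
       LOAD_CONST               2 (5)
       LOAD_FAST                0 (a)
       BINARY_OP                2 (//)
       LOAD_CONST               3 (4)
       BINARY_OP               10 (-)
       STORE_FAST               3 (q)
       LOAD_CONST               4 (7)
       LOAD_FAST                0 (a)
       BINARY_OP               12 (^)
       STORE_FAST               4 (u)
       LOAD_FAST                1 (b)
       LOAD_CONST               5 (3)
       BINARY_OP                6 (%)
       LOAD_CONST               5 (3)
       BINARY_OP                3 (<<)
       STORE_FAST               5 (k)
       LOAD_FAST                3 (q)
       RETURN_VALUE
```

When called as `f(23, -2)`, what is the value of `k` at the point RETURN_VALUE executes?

LOAD_CONST → push 12. Stack: [12]
LOAD_FAST b → push -2. Stack: [12, -2]
BINARY_OP + → 12 + -2 = 10. Stack: [10]
LOAD_FAST b → push -2. Stack: [10, -2]
BINARY_OP ^ → 10 ^ -2 = -12. Stack: [-12]
STORE_FAST y → y=-12. Stack: []
LOAD_CONST → push 5. Stack: [5]
LOAD_FAST a → push 23. Stack: [5, 23]
BINARY_OP // → 5 // 23 = 0. Stack: [0]
LOAD_CONST → push 4. Stack: [0, 4]
BINARY_OP - → 0 - 4 = -4. Stack: [-4]
STORE_FAST q → q=-4. Stack: []
LOAD_CONST → push 7. Stack: [7]
LOAD_FAST a → push 23. Stack: [7, 23]
BINARY_OP ^ → 7 ^ 23 = 16. Stack: [16]
STORE_FAST u → u=16. Stack: []
LOAD_FAST b → push -2. Stack: [-2]
LOAD_CONST → push 3. Stack: [-2, 3]
BINARY_OP % → -2 % 3 = 1. Stack: [1]
LOAD_CONST → push 3. Stack: [1, 3]
BINARY_OP << → 1 << 3 = 8. Stack: [8]
STORE_FAST k → k=8. Stack: []
LOAD_FAST q → push -4. Stack: [-4]
RETURN_VALUE → return -4.

8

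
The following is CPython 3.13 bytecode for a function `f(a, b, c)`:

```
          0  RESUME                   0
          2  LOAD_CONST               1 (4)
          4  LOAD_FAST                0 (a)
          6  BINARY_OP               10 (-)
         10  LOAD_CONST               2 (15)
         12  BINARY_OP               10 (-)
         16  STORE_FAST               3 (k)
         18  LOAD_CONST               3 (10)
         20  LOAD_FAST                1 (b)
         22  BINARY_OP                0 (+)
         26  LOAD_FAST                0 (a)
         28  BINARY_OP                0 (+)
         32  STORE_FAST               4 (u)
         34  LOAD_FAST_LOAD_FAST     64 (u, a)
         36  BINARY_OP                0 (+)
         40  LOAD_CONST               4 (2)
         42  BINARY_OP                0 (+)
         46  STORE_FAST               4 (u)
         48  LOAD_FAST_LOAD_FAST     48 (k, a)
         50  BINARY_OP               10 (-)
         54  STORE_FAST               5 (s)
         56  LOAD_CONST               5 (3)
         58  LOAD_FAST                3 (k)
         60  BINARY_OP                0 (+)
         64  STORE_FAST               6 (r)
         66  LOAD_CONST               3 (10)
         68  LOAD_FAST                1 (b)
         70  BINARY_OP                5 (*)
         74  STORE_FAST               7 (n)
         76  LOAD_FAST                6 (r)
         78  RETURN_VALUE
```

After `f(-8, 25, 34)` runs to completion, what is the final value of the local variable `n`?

LOAD_CONST → push 4. Stack: [4]
LOAD_FAST a → push -8. Stack: [4, -8]
BINARY_OP - → 4 - -8 = 12. Stack: [12]
LOAD_CONST → push 15. Stack: [12, 15]
BINARY_OP - → 12 - 15 = -3. Stack: [-3]
STORE_FAST k → k=-3. Stack: []
LOAD_CONST → push 10. Stack: [10]
LOAD_FAST b → push 25. Stack: [10, 25]
BINARY_OP + → 10 + 25 = 35. Stack: [35]
LOAD_FAST a → push -8. Stack: [35, -8]
BINARY_OP + → 35 + -8 = 27. Stack: [27]
STORE_FAST u → u=27. Stack: []
LOAD_FAST_LOAD_FAST u,a → push 27,-8. Stack: [27, -8]
BINARY_OP + → 27 + -8 = 19. Stack: [19]
LOAD_CONST → push 2. Stack: [19, 2]
BINARY_OP + → 19 + 2 = 21. Stack: [21]
STORE_FAST u → u=21. Stack: []
LOAD_FAST_LOAD_FAST k,a → push -3,-8. Stack: [-3, -8]
BINARY_OP - → -3 - -8 = 5. Stack: [5]
STORE_FAST s → s=5. Stack: []
LOAD_CONST → push 3. Stack: [3]
LOAD_FAST k → push -3. Stack: [3, -3]
BINARY_OP + → 3 + -3 = 0. Stack: [0]
STORE_FAST r → r=0. Stack: []
LOAD_CONST → push 10. Stack: [10]
LOAD_FAST b → push 25. Stack: [10, 25]
BINARY_OP * → 10 * 25 = 250. Stack: [250]
STORE_FAST n → n=250. Stack: []
LOAD_FAST r → push 0. Stack: [0]
RETURN_VALUE → return 0.

250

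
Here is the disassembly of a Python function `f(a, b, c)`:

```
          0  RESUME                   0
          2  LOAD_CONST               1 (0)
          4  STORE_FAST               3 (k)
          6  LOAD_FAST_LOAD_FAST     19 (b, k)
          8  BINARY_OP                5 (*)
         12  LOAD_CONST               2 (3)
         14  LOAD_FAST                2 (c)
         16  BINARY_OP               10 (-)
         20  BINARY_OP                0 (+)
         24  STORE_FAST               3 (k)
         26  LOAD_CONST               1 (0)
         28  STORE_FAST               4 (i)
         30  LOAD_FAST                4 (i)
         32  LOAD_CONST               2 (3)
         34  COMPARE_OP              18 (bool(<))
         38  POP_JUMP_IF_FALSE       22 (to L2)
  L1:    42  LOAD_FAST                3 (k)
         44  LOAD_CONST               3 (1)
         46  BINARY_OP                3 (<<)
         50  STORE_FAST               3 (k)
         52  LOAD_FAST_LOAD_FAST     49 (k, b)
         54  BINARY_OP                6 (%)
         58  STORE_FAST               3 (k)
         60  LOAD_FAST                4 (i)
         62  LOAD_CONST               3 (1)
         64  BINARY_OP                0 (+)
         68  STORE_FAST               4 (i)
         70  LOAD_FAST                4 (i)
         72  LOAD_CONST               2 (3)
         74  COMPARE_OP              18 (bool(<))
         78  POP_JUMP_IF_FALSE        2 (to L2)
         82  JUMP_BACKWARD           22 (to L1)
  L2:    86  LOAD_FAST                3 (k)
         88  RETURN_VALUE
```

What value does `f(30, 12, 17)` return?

LOAD_CONST → push 0. Stack: [0]
STORE_FAST k → k=0. Stack: []
LOAD_FAST_LOAD_FAST b,k → push 12,0. Stack: [12, 0]
BINARY_OP * → 12 * 0 = 0. Stack: [0]
LOAD_CONST → push 3. Stack: [0, 3]
LOAD_FAST c → push 17. Stack: [0, 3, 17]
BINARY_OP - → 3 - 17 = -14. Stack: [0, -14]
BINARY_OP + → 0 + -14 = -14. Stack: [-14]
STORE_FAST k → k=-14. Stack: []
LOAD_CONST → push 0. Stack: [0]
STORE_FAST i → i=0. Stack: []
LOAD_FAST i → push 0. Stack: [0]
LOAD_CONST → push 3. Stack: [0, 3]
COMPARE_OP bool(<) → 0 vs 3 = True. Stack: [True]
POP_JUMP_IF_FALSE → pop True; no jump. Stack: []
LOAD_FAST k → push -14. Stack: [-14]
LOAD_CONST → push 1. Stack: [-14, 1]
BINARY_OP << → -14 << 1 = -28. Stack: [-28]
STORE_FAST k → k=-28. Stack: []
LOAD_FAST_LOAD_FAST k,b → push -28,12. Stack: [-28, 12]
BINARY_OP % → -28 % 12 = 8. Stack: [8]
STORE_FAST k → k=8. Stack: []
LOAD_FAST i → push 0. Stack: [0]
LOAD_CONST → push 1. Stack: [0, 1]
BINARY_OP + → 0 + 1 = 1. Stack: [1]
STORE_FAST i → i=1. Stack: []
LOAD_FAST i → push 1. Stack: [1]
LOAD_CONST → push 3. Stack: [1, 3]
COMPARE_OP bool(<) → 1 vs 3 = True. Stack: [True]
POP_JUMP_IF_FALSE → pop True; no jump. Stack: []
LOAD_FAST k → push 8. Stack: [8]
LOAD_CONST → push 1. Stack: [8, 1]
BINARY_OP << → 8 << 1 = 16. Stack: [16]
STORE_FAST k → k=16. Stack: []
LOAD_FAST_LOAD_FAST k,b → push 16,12. Stack: [16, 12]
BINARY_OP % → 16 % 12 = 4. Stack: [4]
STORE_FAST k → k=4. Stack: []
LOAD_FAST i → push 1. Stack: [1]
LOAD_CONST → push 1. Stack: [1, 1]
BINARY_OP + → 1 + 1 = 2. Stack: [2]
STORE_FAST i → i=2. Stack: []
LOAD_FAST i → push 2. Stack: [2]
LOAD_CONST → push 3. Stack: [2, 3]
COMPARE_OP bool(<) → 2 vs 3 = True. Stack: [True]
POP_JUMP_IF_FALSE → pop True; no jump. Stack: []
LOAD_FAST k → push 4. Stack: [4]
LOAD_CONST → push 1. Stack: [4, 1]
BINARY_OP << → 4 << 1 = 8. Stack: [8]
STORE_FAST k → k=8. Stack: []
LOAD_FAST_LOAD_FAST k,b → push 8,12. Stack: [8, 12]
BINARY_OP % → 8 % 12 = 8. Stack: [8]
STORE_FAST k → k=8. Stack: []
LOAD_FAST i → push 2. Stack: [2]
LOAD_CONST → push 1. Stack: [2, 1]
BINARY_OP + → 2 + 1 = 3. Stack: [3]
STORE_FAST i → i=3. Stack: []
LOAD_FAST i → push 3. Stack: [3]
LOAD_CONST → push 3. Stack: [3, 3]
COMPARE_OP bool(<) → 3 vs 3 = False. Stack: [False]
POP_JUMP_IF_FALSE → pop False; jump. Stack: []
LOAD_FAST k → push 8. Stack: [8]
RETURN_VALUE → return 8.

8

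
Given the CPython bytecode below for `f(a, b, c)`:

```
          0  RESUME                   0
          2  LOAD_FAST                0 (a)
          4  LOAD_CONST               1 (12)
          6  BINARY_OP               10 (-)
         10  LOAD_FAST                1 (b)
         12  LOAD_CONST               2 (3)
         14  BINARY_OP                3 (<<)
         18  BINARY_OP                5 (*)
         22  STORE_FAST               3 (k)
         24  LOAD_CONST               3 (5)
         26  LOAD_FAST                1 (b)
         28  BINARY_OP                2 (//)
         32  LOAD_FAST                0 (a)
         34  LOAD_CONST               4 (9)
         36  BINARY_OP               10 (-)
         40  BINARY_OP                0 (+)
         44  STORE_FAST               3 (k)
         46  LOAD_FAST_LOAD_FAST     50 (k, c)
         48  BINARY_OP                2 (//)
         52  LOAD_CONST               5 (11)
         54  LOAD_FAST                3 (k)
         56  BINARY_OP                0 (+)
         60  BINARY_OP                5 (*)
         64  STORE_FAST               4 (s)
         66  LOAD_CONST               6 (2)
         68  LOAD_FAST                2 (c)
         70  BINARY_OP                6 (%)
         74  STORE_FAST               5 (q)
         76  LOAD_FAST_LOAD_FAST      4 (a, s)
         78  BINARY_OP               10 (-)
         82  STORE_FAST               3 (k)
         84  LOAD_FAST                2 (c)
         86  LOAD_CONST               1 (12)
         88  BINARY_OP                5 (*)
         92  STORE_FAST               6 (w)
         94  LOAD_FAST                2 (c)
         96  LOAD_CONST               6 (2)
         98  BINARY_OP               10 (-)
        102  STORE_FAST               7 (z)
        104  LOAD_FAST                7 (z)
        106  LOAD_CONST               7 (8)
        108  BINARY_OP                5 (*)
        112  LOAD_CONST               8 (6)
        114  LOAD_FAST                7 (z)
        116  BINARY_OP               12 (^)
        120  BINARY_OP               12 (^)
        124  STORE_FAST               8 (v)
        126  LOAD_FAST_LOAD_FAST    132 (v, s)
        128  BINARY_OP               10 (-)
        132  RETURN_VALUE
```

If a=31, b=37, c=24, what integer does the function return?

LOAD_FAST a → push 31. Stack: [31]
LOAD_CONST → push 12. Stack: [31, 12]
BINARY_OP - → 31 - 12 = 19. Stack: [19]
LOAD_FAST b → push 37. Stack: [19, 37]
LOAD_CONST → push 3. Stack: [19, 37, 3]
BINARY_OP << → 37 << 3 = 296. Stack: [19, 296]
BINARY_OP * → 19 * 296 = 5624. Stack: [5624]
STORE_FAST k → k=5624. Stack: []
LOAD_CONST → push 5. Stack: [5]
LOAD_FAST b → push 37. Stack: [5, 37]
BINARY_OP // → 5 // 37 = 0. Stack: [0]
LOAD_FAST a → push 31. Stack: [0, 31]
LOAD_CONST → push 9. Stack: [0, 31, 9]
BINARY_OP - → 31 - 9 = 22. Stack: [0, 22]
BINARY_OP + → 0 + 22 = 22. Stack: [22]
STORE_FAST k → k=22. Stack: []
LOAD_FAST_LOAD_FAST k,c → push 22,24. Stack: [22, 24]
BINARY_OP // → 22 // 24 = 0. Stack: [0]
LOAD_CONST → push 11. Stack: [0, 11]
LOAD_FAST k → push 22. Stack: [0, 11, 22]
BINARY_OP + → 11 + 22 = 33. Stack: [0, 33]
BINARY_OP * → 0 * 33 = 0. Stack: [0]
STORE_FAST s → s=0. Stack: []
LOAD_CONST → push 2. Stack: [2]
LOAD_FAST c → push 24. Stack: [2, 24]
BINARY_OP % → 2 % 24 = 2. Stack: [2]
STORE_FAST q → q=2. Stack: []
LOAD_FAST_LOAD_FAST a,s → push 31,0. Stack: [31, 0]
BINARY_OP - → 31 - 0 = 31. Stack: [31]
STORE_FAST k → k=31. Stack: []
LOAD_FAST c → push 24. Stack: [24]
LOAD_CONST → push 12. Stack: [24, 12]
BINARY_OP * → 24 * 12 = 288. Stack: [288]
STORE_FAST w → w=288. Stack: []
LOAD_FAST c → push 24. Stack: [24]
LOAD_CONST → push 2. Stack: [24, 2]
BINARY_OP - → 24 - 2 = 22. Stack: [22]
STORE_FAST z → z=22. Stack: []
LOAD_FAST z → push 22. Stack: [22]
LOAD_CONST → push 8. Stack: [22, 8]
BINARY_OP * → 22 * 8 = 176. Stack: [176]
LOAD_CONST → push 6. Stack: [176, 6]
LOAD_FAST z → push 22. Stack: [176, 6, 22]
BINARY_OP ^ → 6 ^ 22 = 16. Stack: [176, 16]
BINARY_OP ^ → 176 ^ 16 = 160. Stack: [160]
STORE_FAST v → v=160. Stack: []
LOAD_FAST_LOAD_FAST v,s → push 160,0. Stack: [160, 0]
BINARY_OP - → 160 - 0 = 160. Stack: [160]
RETURN_VALUE → return 160.

160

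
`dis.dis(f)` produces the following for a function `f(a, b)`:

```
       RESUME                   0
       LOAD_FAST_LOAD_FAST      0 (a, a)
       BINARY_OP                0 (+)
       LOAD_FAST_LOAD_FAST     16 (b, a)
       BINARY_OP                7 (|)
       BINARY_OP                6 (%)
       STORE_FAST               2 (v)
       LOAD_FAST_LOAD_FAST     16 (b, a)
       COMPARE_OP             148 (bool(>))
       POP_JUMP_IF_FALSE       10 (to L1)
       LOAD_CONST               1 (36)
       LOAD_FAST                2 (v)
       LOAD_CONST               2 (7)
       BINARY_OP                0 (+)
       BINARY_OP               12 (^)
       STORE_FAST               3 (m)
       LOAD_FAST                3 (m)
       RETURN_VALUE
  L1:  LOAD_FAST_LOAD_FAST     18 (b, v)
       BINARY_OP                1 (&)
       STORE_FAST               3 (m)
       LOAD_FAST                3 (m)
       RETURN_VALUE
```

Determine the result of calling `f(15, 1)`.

0

LOAD_FAST_LOAD_FAST a,a → push 15,15. Stack: [15, 15]
BINARY_OP + → 15 + 15 = 30. Stack: [30]
LOAD_FAST_LOAD_FAST b,a → push 1,15. Stack: [30, 1, 15]
BINARY_OP | → 1 | 15 = 15. Stack: [30, 15]
BINARY_OP % → 30 % 15 = 0. Stack: [0]
STORE_FAST v → v=0. Stack: []
LOAD_FAST_LOAD_FAST b,a → push 1,15. Stack: [1, 15]
COMPARE_OP bool(>) → 1 vs 15 = False. Stack: [False]
POP_JUMP_IF_FALSE → pop False; jump. Stack: []
LOAD_FAST_LOAD_FAST b,v → push 1,0. Stack: [1, 0]
BINARY_OP & → 1 & 0 = 0. Stack: [0]
STORE_FAST m → m=0. Stack: []
LOAD_FAST m → push 0. Stack: [0]
RETURN_VALUE → return 0.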